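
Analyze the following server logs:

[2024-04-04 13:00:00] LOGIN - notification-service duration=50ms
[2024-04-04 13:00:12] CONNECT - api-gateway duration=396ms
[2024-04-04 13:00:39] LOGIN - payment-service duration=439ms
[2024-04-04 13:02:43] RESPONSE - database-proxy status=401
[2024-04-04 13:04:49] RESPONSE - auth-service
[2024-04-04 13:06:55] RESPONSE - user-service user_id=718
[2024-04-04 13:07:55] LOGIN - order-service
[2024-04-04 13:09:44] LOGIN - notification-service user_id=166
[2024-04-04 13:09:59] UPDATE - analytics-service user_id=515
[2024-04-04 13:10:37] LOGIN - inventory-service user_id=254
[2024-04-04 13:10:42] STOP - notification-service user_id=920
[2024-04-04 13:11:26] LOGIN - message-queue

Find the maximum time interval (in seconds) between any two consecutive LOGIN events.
436

To find the longest gap:

1. Extract all LOGIN events in chronological order
2. Calculate time differences between consecutive events
3. Find the maximum difference
4. Longest gap: 436 seconds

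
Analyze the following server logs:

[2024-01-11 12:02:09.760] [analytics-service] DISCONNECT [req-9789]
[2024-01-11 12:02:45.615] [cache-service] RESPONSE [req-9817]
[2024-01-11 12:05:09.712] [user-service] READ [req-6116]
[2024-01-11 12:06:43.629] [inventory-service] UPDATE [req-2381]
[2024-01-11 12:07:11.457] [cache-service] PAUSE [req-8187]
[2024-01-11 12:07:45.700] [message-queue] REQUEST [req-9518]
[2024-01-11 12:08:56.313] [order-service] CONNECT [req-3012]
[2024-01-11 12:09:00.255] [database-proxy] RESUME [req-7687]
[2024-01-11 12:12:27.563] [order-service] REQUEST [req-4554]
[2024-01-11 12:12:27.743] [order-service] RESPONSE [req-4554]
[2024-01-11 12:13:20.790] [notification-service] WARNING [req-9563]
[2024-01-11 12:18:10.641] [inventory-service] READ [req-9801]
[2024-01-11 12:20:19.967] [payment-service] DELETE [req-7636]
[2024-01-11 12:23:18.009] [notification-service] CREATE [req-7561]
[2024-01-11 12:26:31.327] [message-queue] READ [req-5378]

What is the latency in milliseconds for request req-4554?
180

To calculate latency:

1. Find REQUEST with id req-4554: 2024-01-11 12:12:27.563
2. Find RESPONSE with id req-4554: 2024-01-11 12:12:27.743
3. Latency: 2024-01-11 12:12:27.743 - 2024-01-11 12:12:27.563 = 180ms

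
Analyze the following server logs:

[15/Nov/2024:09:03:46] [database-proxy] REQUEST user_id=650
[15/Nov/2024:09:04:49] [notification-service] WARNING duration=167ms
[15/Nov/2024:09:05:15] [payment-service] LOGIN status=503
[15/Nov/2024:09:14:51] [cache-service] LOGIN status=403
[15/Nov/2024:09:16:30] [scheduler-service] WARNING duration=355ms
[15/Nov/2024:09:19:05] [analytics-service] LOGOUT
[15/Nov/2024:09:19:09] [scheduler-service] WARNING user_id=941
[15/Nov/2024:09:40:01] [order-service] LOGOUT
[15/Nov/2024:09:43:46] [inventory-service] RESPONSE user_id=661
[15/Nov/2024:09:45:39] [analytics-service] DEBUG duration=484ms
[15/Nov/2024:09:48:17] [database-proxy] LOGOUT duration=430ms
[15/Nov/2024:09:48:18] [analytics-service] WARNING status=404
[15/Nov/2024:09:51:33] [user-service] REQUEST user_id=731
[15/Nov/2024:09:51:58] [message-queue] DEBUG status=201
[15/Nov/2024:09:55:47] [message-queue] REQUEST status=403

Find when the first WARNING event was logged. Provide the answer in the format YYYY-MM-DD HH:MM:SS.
2024-11-15 09:04:49

To find the first event:

1. Filter for all WARNING events
2. Sort by timestamp
3. Select the first one
4. Timestamp: 2024-11-15 09:04:49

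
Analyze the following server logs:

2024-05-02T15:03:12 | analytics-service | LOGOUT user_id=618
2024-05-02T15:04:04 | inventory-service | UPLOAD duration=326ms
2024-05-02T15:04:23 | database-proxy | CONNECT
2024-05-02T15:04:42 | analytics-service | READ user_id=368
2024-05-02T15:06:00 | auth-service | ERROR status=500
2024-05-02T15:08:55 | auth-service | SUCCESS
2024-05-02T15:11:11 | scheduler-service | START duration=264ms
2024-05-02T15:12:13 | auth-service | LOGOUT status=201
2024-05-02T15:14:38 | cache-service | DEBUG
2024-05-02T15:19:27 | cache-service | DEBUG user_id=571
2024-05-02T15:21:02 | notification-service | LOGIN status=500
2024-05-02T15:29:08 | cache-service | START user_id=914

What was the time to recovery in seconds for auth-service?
175

To calculate recovery time:

1. Find ERROR event for auth-service: 2024-05-02T15:06:00
2. Find next SUCCESS event for auth-service: 2024-05-02T15:08:55
3. Recovery time: 2024-05-02T15:08:55 - 2024-05-02T15:06:00 = 175 seconds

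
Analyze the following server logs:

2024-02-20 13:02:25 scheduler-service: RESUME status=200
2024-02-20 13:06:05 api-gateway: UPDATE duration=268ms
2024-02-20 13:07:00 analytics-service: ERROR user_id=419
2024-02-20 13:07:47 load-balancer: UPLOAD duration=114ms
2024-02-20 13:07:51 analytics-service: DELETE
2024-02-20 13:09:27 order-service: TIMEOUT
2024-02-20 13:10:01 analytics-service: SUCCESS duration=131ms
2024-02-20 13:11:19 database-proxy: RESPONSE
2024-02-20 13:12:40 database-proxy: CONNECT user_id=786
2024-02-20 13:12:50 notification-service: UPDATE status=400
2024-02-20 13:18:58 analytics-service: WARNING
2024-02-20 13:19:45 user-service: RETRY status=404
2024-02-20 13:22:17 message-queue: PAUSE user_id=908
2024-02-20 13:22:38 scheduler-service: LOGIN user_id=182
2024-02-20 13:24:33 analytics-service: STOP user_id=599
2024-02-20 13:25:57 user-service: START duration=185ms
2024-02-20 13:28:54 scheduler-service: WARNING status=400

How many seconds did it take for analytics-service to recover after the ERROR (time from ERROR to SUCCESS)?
181

To calculate recovery time:

1. Find ERROR event for analytics-service: 2024-02-20 13:07:00
2. Find next SUCCESS event for analytics-service: 2024-02-20 13:10:01
3. Recovery time: 2024-02-20 13:10:01 - 2024-02-20 13:07:00 = 181 seconds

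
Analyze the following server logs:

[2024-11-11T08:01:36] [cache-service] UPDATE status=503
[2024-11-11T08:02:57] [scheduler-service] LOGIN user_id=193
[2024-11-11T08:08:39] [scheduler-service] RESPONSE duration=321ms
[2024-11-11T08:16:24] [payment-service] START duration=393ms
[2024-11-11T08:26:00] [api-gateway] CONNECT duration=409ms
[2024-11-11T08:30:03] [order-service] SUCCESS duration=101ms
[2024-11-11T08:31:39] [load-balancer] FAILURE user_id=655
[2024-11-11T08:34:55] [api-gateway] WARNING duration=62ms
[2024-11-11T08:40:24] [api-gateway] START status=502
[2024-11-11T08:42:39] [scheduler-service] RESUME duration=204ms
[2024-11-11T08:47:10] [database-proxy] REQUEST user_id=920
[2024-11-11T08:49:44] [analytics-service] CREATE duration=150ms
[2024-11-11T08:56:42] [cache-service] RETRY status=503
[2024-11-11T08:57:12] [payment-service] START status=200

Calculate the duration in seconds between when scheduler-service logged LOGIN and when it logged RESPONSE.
342

To find the time between events:

1. Locate the first LOGIN event for scheduler-service: 2024-11-11T08:02:57
2. Locate the first RESPONSE event for scheduler-service: 2024-11-11T08:08:39
3. Calculate the difference: 2024-11-11T08:08:39 - 2024-11-11T08:02:57 = 342 seconds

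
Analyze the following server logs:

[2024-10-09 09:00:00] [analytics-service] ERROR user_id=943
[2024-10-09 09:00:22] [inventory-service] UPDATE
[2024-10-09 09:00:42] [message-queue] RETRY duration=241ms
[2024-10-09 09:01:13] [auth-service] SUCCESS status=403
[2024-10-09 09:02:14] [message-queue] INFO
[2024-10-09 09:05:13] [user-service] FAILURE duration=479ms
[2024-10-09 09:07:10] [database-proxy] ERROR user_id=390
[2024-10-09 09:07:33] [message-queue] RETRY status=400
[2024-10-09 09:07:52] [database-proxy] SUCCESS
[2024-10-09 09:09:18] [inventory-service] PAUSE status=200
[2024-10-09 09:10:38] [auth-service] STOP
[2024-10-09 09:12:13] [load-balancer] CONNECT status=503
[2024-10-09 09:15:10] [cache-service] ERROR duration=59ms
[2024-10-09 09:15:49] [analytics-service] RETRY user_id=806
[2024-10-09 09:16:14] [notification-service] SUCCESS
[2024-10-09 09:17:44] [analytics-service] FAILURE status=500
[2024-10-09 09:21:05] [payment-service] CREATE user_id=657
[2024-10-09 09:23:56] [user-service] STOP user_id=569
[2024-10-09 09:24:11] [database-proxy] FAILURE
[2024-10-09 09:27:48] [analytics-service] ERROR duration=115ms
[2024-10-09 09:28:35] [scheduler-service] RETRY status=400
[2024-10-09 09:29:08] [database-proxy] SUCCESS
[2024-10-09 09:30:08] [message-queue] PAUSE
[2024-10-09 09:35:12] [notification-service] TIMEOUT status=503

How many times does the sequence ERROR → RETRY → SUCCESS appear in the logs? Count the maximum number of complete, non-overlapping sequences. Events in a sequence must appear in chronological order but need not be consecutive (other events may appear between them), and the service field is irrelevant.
4

To count sequences:

1. Look for pattern: ERROR → RETRY → SUCCESS
2. Greedily scan the log in chronological order, matching each sequence element in turn (ignoring service)
3. Each time the full pattern completes, increment the count and restart matching from the next event
4. Complete non-overlapping sequences found: 4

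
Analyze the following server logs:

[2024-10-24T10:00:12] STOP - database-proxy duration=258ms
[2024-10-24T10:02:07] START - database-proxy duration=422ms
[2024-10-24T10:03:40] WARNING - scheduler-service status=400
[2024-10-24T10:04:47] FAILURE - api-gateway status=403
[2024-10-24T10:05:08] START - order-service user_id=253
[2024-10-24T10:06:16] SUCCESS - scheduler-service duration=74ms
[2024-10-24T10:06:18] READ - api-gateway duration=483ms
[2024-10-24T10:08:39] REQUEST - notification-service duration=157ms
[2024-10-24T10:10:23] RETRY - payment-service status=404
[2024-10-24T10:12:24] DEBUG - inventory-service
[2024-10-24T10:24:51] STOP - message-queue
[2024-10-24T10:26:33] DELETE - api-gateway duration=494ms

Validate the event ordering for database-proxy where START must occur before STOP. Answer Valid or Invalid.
Invalid

To validate ordering:

1. Required order: START → STOP
2. Rule: START must occur before STOP
3. Check actual order of events for database-proxy
4. Result: Invalid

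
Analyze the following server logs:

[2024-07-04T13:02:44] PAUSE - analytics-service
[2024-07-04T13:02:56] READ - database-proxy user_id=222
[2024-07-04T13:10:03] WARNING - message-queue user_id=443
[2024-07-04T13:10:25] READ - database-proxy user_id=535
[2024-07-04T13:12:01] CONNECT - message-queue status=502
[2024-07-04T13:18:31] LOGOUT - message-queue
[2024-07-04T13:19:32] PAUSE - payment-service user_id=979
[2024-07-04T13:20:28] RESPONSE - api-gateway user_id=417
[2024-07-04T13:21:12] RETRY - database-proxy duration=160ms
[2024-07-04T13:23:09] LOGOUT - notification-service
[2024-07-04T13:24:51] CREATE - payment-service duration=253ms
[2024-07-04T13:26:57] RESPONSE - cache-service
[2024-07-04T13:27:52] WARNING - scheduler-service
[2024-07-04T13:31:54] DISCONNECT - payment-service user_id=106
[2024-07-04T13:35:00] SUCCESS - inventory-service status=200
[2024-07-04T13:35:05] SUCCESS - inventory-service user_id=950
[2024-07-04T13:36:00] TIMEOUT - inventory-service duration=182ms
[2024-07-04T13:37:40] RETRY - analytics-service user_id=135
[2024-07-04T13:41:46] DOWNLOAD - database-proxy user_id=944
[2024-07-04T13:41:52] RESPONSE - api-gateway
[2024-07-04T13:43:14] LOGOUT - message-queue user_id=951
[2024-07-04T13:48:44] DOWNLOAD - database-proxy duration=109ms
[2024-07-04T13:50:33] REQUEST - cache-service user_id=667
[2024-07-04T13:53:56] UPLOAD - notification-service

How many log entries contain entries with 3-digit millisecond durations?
4

To find matching entries:

1. Pattern to match: entries with 3-digit millisecond durations
2. Scan each log entry for the pattern
3. Count matches: 4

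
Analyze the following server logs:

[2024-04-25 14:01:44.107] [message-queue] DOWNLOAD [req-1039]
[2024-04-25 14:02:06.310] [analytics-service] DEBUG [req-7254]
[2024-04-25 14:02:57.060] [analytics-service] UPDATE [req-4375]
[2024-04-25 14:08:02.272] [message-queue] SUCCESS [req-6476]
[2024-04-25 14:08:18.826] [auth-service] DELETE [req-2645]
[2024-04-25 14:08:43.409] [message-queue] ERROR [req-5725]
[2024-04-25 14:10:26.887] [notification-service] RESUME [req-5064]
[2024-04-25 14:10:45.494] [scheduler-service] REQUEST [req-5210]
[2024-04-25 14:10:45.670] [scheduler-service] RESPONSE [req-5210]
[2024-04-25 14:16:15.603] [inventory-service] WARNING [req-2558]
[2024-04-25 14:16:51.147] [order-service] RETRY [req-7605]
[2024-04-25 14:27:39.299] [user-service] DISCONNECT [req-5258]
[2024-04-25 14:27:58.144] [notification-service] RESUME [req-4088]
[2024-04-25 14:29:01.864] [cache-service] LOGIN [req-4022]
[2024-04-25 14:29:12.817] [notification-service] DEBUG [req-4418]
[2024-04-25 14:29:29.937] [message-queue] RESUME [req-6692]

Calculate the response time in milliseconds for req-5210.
176

To calculate latency:

1. Find REQUEST with id req-5210: 2024-04-25 14:10:45.494
2. Find RESPONSE with id req-5210: 2024-04-25 14:10:45.670
3. Latency: 2024-04-25 14:10:45.670 - 2024-04-25 14:10:45.494 = 176ms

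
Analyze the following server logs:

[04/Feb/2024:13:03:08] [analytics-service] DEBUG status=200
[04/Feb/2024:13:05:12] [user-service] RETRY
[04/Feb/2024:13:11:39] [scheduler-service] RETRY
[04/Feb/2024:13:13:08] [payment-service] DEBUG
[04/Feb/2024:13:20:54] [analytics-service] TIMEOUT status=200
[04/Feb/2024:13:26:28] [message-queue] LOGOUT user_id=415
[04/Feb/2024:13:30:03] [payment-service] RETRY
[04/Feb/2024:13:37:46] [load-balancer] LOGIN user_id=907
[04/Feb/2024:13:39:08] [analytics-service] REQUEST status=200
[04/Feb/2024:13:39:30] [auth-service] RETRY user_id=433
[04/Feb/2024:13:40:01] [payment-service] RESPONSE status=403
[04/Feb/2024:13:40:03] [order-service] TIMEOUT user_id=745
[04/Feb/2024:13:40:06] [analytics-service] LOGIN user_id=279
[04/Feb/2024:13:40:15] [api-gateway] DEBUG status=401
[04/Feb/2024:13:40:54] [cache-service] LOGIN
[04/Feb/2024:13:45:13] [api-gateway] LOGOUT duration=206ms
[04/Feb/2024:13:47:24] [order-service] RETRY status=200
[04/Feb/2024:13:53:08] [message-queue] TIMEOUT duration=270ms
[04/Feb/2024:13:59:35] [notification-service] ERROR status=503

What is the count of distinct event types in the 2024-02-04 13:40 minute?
4

To count unique event types:

1. Filter events in the minute starting at 2024-02-04 13:40
2. Extract event types from matching entries
3. Count unique types: 4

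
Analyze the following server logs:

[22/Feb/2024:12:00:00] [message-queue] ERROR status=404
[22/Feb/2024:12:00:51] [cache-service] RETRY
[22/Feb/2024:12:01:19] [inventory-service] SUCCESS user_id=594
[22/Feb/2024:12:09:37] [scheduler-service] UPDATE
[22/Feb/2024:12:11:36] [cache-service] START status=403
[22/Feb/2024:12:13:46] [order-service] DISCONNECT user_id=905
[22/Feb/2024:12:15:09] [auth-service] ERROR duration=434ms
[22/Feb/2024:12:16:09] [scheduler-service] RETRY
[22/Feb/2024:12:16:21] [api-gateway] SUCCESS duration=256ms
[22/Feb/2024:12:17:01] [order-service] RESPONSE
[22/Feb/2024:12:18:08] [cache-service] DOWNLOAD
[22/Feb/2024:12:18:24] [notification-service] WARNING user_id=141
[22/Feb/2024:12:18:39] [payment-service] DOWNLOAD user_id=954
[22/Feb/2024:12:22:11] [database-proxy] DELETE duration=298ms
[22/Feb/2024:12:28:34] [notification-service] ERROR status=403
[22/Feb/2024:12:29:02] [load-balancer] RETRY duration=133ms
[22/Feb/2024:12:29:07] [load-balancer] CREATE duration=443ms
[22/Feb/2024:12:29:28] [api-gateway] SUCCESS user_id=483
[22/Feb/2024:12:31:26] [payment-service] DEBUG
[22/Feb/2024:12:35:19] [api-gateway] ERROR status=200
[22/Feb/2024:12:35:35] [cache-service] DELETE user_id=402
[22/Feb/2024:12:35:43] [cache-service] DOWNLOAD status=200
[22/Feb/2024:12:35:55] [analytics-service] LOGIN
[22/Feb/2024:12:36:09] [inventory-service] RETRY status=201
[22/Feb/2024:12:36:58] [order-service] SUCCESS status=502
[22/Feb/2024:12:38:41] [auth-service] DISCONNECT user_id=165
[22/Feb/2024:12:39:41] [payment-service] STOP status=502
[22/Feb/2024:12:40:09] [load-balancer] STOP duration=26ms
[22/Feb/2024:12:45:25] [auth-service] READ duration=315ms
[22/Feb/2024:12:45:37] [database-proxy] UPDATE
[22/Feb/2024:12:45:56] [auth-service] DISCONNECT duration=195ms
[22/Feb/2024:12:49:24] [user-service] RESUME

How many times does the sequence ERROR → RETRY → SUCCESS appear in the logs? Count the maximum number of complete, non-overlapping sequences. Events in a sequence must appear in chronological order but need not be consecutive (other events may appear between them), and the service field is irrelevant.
4

To count sequences:

1. Look for pattern: ERROR → RETRY → SUCCESS
2. Greedily scan the log in chronological order, matching each sequence element in turn (ignoring service)
3. Each time the full pattern completes, increment the count and restart matching from the next event
4. Complete non-overlapping sequences found: 4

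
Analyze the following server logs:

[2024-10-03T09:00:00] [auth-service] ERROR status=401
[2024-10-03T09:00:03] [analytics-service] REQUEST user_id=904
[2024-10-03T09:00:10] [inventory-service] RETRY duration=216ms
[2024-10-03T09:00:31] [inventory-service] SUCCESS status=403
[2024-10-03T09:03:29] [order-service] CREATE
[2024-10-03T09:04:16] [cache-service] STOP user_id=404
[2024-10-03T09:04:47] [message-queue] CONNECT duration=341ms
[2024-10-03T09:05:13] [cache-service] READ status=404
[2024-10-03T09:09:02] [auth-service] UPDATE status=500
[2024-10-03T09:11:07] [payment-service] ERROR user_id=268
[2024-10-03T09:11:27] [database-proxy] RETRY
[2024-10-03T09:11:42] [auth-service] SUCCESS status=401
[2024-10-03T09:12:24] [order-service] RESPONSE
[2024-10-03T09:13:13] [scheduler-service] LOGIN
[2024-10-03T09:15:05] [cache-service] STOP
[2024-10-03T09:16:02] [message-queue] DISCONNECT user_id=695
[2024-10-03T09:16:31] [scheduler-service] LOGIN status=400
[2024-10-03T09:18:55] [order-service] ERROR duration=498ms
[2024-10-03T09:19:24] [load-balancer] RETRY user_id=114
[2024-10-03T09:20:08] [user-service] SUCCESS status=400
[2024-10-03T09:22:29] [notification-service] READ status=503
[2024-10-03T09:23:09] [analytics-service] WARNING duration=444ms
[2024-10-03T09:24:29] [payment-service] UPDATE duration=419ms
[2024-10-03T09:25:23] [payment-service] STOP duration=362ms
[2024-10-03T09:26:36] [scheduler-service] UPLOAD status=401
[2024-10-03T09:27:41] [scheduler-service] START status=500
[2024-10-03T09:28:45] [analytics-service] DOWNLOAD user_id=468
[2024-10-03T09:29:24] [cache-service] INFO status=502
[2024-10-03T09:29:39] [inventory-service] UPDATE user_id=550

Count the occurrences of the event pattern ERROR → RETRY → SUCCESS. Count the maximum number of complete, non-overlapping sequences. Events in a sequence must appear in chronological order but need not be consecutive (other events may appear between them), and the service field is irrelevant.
3

To count sequences:

1. Look for pattern: ERROR → RETRY → SUCCESS
2. Greedily scan the log in chronological order, matching each sequence element in turn (ignoring service)
3. Each time the full pattern completes, increment the count and restart matching from the next event
4. Complete non-overlapping sequences found: 3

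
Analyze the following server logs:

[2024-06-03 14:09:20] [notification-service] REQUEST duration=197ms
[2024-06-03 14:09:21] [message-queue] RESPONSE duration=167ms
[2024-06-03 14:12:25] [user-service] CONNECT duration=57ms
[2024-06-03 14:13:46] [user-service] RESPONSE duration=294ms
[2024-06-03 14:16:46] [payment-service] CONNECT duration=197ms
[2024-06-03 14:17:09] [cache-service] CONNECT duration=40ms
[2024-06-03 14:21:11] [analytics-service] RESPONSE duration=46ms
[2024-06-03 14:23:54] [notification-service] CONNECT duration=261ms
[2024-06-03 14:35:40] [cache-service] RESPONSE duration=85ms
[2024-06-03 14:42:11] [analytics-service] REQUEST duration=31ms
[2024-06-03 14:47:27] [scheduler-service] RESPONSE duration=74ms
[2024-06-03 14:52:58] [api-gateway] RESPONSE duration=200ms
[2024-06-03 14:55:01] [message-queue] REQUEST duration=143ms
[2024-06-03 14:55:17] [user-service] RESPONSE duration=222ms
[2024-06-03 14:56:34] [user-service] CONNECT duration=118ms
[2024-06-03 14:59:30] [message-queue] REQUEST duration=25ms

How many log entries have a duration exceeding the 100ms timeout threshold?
9

To count timeouts:

1. Threshold: 100ms
2. Extract duration from each log entry
3. Count entries where duration > 100
4. Timeout count: 9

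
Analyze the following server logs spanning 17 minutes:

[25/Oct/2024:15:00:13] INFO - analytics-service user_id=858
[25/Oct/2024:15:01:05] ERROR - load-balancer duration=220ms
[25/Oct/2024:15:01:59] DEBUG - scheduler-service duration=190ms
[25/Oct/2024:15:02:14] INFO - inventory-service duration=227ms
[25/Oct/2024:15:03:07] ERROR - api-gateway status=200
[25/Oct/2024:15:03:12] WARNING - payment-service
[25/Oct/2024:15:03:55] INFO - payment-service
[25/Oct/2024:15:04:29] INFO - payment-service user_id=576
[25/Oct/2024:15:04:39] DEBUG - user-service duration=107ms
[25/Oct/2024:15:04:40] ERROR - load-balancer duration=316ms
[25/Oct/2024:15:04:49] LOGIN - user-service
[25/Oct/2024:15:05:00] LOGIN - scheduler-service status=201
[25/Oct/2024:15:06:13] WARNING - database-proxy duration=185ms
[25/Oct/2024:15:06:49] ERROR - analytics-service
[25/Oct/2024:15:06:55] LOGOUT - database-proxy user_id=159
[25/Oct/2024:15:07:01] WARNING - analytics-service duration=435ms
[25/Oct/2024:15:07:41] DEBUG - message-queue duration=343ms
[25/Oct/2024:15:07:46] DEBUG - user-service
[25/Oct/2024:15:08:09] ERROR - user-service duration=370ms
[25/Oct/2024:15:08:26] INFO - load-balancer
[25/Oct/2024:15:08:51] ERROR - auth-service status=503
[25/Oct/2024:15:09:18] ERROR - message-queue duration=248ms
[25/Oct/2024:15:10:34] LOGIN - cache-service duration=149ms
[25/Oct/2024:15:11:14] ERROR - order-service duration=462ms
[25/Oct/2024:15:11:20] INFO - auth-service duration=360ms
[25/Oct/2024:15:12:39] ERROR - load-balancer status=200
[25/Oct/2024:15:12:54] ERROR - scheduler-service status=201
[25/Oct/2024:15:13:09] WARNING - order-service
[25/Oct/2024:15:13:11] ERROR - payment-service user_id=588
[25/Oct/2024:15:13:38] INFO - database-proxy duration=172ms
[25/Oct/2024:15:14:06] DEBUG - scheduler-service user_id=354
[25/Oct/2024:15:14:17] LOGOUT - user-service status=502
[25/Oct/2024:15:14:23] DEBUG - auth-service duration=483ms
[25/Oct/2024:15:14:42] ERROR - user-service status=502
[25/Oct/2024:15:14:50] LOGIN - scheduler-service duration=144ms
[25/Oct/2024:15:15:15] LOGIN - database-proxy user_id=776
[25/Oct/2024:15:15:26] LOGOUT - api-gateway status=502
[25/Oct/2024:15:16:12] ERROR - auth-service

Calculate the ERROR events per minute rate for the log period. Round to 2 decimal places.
0.76

To calculate the rate:

1. Count total ERROR events: 13
2. Total time period: 17 minutes
3. Rate = 13 / 17 = 0.76 events per minute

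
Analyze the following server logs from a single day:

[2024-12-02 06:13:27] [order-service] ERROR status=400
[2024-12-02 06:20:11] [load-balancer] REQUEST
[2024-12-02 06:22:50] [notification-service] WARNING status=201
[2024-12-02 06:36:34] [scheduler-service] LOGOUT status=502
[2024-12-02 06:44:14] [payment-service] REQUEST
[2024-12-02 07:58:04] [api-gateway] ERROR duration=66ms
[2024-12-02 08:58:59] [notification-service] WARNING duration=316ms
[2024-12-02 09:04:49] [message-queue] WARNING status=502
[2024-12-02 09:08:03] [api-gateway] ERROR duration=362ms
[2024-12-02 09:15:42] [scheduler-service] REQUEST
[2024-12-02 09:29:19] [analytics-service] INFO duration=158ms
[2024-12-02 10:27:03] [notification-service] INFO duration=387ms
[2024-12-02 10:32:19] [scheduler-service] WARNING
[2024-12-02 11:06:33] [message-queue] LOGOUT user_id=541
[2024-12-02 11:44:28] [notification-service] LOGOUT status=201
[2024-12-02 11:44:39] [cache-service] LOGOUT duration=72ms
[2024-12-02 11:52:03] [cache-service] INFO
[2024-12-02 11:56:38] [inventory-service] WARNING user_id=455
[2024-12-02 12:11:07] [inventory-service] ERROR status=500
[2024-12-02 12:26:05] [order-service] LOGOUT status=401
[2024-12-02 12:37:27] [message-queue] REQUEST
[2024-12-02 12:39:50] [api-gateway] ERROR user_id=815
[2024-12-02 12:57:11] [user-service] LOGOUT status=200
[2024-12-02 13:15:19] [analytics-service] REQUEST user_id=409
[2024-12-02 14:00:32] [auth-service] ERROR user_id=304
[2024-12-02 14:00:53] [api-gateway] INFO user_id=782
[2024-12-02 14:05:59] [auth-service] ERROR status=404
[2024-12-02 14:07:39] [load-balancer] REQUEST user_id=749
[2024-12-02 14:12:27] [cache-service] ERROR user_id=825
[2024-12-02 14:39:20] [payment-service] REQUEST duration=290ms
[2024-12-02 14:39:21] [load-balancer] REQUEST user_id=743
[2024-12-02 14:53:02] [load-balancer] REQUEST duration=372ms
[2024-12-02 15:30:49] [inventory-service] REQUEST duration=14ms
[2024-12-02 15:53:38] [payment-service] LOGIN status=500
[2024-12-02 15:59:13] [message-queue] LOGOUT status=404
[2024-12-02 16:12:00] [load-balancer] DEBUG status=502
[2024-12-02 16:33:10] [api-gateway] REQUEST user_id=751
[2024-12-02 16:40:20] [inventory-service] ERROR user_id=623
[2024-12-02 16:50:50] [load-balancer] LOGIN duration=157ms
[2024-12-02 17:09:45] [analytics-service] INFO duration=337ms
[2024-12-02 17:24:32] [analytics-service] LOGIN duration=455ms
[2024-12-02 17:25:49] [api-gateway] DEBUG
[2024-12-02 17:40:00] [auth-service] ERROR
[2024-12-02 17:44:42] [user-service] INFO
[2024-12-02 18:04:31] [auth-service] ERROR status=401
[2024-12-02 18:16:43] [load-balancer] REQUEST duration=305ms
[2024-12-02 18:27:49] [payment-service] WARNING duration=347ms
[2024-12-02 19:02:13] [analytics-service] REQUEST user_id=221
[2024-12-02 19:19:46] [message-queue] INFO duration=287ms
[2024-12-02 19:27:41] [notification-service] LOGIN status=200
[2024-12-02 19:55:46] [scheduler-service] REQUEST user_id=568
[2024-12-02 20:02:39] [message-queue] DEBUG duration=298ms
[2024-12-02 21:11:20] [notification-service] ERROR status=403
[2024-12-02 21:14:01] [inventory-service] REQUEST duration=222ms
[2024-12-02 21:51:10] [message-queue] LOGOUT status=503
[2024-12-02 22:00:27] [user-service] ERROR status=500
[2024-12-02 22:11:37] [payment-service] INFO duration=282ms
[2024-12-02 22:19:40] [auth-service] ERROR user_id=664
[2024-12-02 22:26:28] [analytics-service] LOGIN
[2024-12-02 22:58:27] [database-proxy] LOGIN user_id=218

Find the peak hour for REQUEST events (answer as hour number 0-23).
14

To find the peak hour:

1. Group all REQUEST events by hour
2. Count events in each hour
3. Find hour with maximum count
4. Peak hour: 14 (with 4 events)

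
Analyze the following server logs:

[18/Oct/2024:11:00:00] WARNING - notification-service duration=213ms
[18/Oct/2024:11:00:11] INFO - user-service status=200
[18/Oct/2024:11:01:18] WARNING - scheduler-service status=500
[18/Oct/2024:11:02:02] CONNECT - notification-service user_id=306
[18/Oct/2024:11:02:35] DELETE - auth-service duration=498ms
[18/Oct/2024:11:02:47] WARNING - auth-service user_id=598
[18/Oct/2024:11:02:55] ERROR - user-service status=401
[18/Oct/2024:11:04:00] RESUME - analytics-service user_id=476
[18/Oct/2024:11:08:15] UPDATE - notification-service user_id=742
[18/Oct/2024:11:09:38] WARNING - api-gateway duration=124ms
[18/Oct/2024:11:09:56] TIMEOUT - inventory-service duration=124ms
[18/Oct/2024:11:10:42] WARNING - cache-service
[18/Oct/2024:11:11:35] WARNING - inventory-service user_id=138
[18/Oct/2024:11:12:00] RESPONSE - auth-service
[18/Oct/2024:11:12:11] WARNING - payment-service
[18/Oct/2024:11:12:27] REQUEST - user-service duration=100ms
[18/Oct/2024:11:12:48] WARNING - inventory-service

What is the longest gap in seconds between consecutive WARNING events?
411

To find the longest gap:

1. Extract all WARNING events in chronological order
2. Calculate time differences between consecutive events
3. Find the maximum difference
4. Longest gap: 411 seconds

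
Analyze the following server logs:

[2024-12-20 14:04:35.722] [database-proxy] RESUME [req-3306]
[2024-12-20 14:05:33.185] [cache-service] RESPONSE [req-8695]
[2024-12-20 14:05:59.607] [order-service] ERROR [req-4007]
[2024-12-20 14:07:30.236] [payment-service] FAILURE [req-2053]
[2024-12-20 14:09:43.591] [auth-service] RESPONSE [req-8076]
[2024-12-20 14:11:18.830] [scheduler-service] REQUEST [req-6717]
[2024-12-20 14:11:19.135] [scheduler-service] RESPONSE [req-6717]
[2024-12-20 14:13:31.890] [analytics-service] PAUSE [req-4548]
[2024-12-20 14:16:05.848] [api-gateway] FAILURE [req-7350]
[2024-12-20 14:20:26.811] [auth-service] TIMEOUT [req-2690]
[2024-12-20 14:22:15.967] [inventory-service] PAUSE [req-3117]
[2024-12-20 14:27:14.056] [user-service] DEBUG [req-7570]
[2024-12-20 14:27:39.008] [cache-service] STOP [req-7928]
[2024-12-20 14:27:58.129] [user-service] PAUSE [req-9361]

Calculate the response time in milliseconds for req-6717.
305

To calculate latency:

1. Find REQUEST with id req-6717: 2024-12-20 14:11:18.830
2. Find RESPONSE with id req-6717: 2024-12-20 14:11:19.135
3. Latency: 2024-12-20 14:11:19.135 - 2024-12-20 14:11:18.830 = 305ms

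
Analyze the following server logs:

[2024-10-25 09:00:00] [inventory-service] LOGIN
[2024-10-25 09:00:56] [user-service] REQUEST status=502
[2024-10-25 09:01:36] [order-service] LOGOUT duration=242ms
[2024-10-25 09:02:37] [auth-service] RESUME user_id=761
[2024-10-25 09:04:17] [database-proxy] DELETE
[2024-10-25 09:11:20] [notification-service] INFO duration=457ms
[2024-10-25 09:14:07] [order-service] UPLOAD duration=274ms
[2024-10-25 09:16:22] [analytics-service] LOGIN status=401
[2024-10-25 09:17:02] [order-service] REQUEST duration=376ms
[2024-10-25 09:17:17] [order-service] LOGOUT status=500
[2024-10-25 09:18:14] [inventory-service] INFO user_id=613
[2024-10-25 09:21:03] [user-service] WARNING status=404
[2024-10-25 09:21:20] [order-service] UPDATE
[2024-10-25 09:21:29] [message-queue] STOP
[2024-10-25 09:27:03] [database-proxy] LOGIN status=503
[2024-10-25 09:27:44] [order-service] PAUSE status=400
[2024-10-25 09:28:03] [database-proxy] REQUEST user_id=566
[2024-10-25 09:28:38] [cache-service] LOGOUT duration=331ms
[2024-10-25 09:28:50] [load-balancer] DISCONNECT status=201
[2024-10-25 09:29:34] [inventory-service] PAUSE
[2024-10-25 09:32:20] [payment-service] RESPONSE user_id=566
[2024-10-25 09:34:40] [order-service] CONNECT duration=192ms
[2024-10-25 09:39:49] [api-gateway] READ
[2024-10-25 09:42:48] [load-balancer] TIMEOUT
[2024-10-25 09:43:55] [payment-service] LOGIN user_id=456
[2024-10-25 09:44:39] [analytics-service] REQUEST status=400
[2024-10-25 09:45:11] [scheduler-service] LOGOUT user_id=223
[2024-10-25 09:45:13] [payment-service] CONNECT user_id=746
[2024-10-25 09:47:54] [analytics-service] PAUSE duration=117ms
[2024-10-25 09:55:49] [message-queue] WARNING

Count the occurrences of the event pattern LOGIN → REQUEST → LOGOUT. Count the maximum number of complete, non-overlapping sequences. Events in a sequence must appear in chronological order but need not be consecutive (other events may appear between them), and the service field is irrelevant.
4

To count sequences:

1. Look for pattern: LOGIN → REQUEST → LOGOUT
2. Greedily scan the log in chronological order, matching each sequence element in turn (ignoring service)
3. Each time the full pattern completes, increment the count and restart matching from the next event
4. Complete non-overlapping sequences found: 4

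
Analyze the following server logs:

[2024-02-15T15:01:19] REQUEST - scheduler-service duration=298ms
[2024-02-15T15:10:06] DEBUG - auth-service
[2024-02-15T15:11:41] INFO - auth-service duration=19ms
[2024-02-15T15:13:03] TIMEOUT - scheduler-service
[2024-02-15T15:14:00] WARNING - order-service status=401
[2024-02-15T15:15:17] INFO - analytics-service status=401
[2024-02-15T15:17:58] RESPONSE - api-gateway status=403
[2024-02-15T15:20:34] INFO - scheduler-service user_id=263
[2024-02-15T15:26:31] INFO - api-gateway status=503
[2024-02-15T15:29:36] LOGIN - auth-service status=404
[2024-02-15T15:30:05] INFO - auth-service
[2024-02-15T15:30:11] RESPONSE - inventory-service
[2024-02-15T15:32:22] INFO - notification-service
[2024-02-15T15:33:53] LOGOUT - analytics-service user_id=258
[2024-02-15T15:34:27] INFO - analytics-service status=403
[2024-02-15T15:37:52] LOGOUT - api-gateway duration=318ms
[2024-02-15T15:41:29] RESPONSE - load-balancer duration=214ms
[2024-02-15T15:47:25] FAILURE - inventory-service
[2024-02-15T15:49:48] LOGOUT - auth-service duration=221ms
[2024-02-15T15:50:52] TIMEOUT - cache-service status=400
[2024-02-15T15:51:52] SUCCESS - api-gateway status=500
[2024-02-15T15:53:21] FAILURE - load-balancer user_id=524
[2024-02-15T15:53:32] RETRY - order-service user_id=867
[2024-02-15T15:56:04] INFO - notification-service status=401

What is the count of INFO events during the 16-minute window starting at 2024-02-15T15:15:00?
4

To count events in the time window:

1. Window boundaries: 2024-02-15T15:15:00 to 2024-02-15T15:31:00
2. Filter for INFO events within this window
3. Count matching events: 4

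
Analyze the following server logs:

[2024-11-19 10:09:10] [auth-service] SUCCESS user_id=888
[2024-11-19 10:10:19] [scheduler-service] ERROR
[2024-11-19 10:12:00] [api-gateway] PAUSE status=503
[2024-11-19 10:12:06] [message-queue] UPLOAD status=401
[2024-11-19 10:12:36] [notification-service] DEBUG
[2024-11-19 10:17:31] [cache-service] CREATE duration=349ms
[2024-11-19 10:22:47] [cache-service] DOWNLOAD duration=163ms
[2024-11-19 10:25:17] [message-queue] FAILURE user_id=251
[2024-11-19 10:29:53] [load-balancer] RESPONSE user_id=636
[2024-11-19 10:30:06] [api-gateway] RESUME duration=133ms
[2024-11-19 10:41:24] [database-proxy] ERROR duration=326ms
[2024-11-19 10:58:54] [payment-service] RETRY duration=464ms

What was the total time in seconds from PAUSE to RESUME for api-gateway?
1086

To calculate state duration:

1. Find PAUSE event for api-gateway: 2024-11-19 10:12:00
2. Find RESUME event for api-gateway: 2024-11-19 10:30:06
3. Calculate duration: 2024-11-19 10:30:06 - 2024-11-19 10:12:00 = 1086 seconds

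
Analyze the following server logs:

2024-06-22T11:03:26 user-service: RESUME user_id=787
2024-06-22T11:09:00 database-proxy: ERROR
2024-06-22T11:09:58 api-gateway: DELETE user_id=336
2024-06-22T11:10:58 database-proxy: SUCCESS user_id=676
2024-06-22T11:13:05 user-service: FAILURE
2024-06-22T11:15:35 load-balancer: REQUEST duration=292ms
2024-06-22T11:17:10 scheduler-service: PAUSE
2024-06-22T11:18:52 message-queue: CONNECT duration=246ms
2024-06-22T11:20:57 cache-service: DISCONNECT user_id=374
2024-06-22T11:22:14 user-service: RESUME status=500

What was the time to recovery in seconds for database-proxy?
118

To calculate recovery time:

1. Find ERROR event for database-proxy: 2024-06-22T11:09:00
2. Find next SUCCESS event for database-proxy: 2024-06-22T11:10:58
3. Recovery time: 2024-06-22T11:10:58 - 2024-06-22T11:09:00 = 118 seconds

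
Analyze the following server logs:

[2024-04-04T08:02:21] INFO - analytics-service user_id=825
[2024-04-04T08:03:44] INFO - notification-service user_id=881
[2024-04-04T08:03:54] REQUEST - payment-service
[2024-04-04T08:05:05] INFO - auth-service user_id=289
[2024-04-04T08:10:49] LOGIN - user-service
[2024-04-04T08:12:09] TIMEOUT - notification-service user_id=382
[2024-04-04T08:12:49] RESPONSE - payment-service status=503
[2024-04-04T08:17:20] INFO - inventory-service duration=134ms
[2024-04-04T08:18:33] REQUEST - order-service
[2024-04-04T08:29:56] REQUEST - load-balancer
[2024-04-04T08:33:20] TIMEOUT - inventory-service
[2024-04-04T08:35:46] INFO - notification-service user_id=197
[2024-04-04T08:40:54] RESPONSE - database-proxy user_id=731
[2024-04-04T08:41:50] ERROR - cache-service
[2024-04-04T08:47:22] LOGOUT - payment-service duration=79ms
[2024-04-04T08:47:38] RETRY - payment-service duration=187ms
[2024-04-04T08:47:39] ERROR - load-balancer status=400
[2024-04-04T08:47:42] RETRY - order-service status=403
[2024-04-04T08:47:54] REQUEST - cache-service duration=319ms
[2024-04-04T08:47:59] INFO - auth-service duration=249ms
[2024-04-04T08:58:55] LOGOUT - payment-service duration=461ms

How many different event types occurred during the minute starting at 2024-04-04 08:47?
5

To count unique event types:

1. Filter events in the minute starting at 2024-04-04 08:47
2. Extract event types from matching entries
3. Count unique types: 5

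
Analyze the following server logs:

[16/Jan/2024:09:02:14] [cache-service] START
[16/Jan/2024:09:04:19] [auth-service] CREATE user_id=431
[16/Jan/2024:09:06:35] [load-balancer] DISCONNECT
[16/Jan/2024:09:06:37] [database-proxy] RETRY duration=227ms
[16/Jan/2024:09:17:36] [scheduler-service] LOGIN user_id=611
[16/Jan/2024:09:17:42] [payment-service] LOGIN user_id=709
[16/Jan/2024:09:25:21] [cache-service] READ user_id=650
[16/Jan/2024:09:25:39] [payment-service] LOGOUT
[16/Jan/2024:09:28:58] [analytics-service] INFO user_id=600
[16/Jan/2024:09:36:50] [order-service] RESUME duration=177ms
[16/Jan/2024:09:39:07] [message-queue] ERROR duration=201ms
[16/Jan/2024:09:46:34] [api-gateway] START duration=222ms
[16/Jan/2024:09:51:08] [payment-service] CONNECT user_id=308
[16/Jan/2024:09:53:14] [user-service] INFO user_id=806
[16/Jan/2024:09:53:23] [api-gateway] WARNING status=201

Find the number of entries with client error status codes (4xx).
0

To find matching entries:

1. Pattern to match: client error status codes (4xx)
2. Scan each log entry for the pattern
3. Count matches: 0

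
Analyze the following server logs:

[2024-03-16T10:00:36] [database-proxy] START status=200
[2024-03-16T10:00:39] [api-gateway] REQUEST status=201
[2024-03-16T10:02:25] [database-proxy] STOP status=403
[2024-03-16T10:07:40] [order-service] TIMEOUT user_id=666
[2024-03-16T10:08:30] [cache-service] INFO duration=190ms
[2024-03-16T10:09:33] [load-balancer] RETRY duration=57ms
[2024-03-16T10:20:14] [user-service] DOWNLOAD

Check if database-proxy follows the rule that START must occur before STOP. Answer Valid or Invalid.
Valid

To validate ordering:

1. Required order: START → STOP
2. Rule: START must occur before STOP
3. Check actual order of events for database-proxy
4. Result: Valid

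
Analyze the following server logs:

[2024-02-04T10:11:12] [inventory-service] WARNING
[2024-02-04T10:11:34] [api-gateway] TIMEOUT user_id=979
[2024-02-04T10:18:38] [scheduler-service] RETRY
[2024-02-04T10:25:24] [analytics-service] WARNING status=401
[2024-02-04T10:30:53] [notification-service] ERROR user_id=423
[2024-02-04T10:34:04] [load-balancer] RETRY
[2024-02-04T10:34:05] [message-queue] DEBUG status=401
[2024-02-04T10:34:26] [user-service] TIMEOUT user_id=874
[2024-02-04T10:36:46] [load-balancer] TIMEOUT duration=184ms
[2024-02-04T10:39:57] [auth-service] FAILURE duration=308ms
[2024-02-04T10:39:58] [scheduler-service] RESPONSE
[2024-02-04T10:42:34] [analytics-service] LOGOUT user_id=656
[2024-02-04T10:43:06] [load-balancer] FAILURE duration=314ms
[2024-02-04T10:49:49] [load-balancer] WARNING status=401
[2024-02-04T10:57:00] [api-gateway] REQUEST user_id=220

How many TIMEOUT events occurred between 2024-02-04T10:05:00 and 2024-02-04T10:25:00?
1

To count events in the time window:

1. Window boundaries: 2024-02-04T10:05:00 to 2024-02-04T10:25:00
2. Filter for TIMEOUT events within this window
3. Count matching events: 1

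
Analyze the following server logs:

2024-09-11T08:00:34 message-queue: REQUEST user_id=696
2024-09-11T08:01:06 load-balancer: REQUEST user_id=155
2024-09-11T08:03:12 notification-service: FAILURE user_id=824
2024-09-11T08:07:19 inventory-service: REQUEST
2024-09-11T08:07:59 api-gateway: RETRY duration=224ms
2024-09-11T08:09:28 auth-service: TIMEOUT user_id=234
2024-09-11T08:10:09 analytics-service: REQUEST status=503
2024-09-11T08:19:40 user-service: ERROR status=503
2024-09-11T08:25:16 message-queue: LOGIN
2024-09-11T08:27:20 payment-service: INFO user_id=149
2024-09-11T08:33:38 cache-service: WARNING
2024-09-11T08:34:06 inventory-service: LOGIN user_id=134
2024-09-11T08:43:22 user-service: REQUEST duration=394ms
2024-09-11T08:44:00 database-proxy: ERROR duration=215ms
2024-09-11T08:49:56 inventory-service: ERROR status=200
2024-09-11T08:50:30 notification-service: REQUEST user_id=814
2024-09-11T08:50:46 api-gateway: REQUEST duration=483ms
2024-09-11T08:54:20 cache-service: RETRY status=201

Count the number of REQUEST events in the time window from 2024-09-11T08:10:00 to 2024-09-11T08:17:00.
1

To count events in the time window:

1. Window boundaries: 2024-09-11T08:10:00 to 2024-09-11T08:17:00
2. Filter for REQUEST events within this window
3. Count matching events: 1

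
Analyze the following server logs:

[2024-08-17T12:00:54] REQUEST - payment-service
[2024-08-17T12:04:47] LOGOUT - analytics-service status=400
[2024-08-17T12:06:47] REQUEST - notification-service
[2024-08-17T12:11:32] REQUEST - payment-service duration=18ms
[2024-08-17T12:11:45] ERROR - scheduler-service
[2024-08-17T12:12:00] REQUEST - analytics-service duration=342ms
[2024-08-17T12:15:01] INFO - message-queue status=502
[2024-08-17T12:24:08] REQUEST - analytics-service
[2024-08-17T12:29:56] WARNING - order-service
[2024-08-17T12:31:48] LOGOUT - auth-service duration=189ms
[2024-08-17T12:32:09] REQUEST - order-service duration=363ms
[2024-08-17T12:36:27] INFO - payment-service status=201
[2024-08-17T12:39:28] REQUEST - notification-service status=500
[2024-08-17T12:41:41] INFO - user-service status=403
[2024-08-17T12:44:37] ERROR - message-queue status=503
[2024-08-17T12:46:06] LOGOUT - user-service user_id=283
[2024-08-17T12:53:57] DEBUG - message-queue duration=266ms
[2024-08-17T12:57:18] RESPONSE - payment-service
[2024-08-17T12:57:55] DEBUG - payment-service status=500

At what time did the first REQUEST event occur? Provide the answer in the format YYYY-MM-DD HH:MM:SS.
2024-08-17 12:00:54

To find the first event:

1. Filter for all REQUEST events
2. Sort by timestamp
3. Select the first one
4. Timestamp: 2024-08-17 12:00:54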